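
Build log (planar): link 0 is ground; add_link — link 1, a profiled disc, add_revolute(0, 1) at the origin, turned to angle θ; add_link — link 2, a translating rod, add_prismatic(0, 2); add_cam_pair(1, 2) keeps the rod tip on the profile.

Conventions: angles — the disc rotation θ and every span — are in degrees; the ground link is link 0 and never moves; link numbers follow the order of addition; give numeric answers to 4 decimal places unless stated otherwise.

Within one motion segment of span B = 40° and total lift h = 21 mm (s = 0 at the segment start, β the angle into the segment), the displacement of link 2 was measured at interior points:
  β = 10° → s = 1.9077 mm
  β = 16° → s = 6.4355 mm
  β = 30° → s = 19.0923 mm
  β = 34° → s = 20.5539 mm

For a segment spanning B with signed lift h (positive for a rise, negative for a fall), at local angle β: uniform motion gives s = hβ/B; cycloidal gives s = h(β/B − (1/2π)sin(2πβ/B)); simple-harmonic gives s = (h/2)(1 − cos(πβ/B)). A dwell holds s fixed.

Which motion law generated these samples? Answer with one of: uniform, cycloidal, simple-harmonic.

candidates at β/B = r: uniform s = h·r (linear in β); cycloidal s = h·(r − sin(2πr)/(2π)); simple-harmonic s = (h/2)(1 − cos(πr))
β=10°: printed 1.9077 | uniform 5.2500, cycloidal 1.9077, simple-harmonic 3.0754
β=16°: printed 6.4355 | uniform 8.4000, cycloidal 6.4355, simple-harmonic 7.2553
β=30°: printed 19.0923 | uniform 15.7500, cycloidal 19.0923, simple-harmonic 17.9246
β=34°: printed 20.5539 | uniform 17.8500, cycloidal 20.5539, simple-harmonic 19.8556
only one law matches every sample → cycloidal

cycloidal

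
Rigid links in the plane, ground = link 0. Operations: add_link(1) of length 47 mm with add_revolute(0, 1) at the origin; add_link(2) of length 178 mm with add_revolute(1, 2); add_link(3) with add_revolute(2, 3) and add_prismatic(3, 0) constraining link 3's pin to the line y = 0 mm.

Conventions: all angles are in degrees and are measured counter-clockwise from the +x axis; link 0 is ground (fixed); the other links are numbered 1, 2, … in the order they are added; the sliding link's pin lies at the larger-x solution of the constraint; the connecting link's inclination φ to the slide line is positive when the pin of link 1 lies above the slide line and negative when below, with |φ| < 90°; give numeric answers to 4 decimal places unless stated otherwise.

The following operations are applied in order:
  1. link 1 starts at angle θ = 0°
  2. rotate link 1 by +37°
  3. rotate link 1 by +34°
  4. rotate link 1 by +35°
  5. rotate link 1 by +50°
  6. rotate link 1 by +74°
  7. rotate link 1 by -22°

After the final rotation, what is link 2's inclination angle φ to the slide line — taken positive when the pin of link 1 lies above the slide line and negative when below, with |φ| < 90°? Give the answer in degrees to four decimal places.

geometry: r = 47 mm, L = 178 mm, e = 0 mm; θ starts at 0°
rotate link 1 by +37°: θ ← 0° +37° = 37°
rotate link 1 by +34°: θ ← 37° +34° = 71°
rotate link 1 by +35°: θ ← 71° +35° = 106°
rotate link 1 by +50°: θ ← 106° +50° = 156°
rotate link 1 by +74°: θ ← 156° +74° = 230°
rotate link 1 by -22°: θ ← 230° -22° = 208°
h = r sin θ − e = -22.065163 − 0 = -22.065163
sin φ = h / L = -22.065163 / 178 = -0.12396159
φ = arcsin(-0.12396159) = -7.120793°

-7.1208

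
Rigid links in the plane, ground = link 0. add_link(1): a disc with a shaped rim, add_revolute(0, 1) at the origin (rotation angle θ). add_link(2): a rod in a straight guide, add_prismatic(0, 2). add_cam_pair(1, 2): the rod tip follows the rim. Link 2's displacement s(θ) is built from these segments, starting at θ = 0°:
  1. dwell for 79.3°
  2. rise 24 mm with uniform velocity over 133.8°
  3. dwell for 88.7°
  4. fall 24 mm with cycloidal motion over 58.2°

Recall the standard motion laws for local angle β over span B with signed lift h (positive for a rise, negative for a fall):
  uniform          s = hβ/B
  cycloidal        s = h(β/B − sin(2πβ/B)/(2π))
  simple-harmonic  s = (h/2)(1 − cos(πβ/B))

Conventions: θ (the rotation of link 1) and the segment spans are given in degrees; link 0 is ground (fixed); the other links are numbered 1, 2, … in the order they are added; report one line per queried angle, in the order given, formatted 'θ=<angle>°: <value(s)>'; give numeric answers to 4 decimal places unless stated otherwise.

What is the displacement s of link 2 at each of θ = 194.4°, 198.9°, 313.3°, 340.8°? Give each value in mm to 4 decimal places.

segment 1 (0° to 79.3°, dwell): s unchanged at 0.0000
θ = 194.4° falls in segment 2 (79.3° to 213.1°, uniform, h = 24): β = 194.4 − 79.3 = 115.1°, B = 133.8°; Δs = 24·115.1/133.8 = 20.6457; s = 0.0000 + 20.6457 = 20.6457
θ = 198.9° falls in segment 2 (79.3° to 213.1°, uniform, h = 24): β = 198.9 − 79.3 = 119.6°, B = 133.8°; Δs = 24·119.6/133.8 = 21.4529; s = 0.0000 + 21.4529 = 21.4529
segment 2 (79.3° to 213.1°, uniform, h = 24) is passed completely: s = 0.0000 + (24) = 24.0000
segment 3 (213.1° to 301.8°, dwell): s unchanged at 24.0000
θ = 313.3° falls in segment 4 (301.8° to 360°, cycloidal, h = -24): β = 313.3 − 301.8 = 11.5°, B = 58.2°; Δs = -24·(0.1976 − sin(2π·0.1976)/(2π)) = -1.1278; s = 24.0000 − 1.1278 = 22.8722
θ = 340.8° falls in segment 4 (301.8° to 360°, cycloidal, h = -24): β = 340.8 − 301.8 = 39°, B = 58.2°; Δs = -24·(0.6701 − sin(2π·0.6701)/(2π)) = -19.4309; s = 24.0000 − 19.4309 = 4.5691

θ=194.4°: 20.6457
θ=198.9°: 21.4529
θ=313.3°: 22.8722
θ=340.8°: 4.5691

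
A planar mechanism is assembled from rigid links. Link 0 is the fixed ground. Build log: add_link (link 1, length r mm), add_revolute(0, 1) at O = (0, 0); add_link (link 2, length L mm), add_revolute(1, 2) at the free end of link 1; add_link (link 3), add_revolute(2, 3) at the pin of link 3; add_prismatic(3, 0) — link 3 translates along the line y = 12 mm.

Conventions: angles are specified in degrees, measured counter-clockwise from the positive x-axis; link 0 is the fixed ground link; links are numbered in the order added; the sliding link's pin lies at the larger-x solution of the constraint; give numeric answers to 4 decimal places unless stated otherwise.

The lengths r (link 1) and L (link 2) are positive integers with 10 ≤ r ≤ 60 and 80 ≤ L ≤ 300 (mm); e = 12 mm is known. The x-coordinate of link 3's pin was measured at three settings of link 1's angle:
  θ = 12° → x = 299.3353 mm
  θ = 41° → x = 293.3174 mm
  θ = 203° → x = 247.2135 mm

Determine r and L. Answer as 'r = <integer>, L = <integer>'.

constraint per measurement: (x − r cos θ)² + (r sin θ − e)² = L²
subtracting the θ₁ and θ₂ equations cancels the r² and L² terms:
r = (x₁² − x₂²) / (2[(x₁cos θ₁ + e sin θ₁) − (x₂cos θ₂ + e sin θ₂)]) = 26.9999 → r = 27
L² = (x₁ − r cos θ₁)² + (r sin θ₁ − e)² = 74529.0134 → L = 273.0000 → L = 273
check at θ₃=203°: x = 247.2135 (printed 247.2135) ✓

r = 27, L = 273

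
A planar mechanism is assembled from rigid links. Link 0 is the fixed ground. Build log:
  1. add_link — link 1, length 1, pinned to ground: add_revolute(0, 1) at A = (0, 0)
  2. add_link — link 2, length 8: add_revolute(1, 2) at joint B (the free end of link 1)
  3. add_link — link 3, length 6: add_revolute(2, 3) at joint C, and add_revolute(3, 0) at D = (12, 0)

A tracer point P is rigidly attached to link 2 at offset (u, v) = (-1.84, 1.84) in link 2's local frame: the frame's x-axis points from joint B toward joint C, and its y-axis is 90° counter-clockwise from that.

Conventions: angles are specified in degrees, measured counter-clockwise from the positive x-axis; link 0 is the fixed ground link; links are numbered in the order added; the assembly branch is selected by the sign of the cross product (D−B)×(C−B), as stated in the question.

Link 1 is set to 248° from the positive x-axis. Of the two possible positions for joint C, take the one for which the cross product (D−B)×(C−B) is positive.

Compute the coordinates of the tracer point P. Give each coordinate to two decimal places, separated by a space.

A=(0,0), D=(12.00,0)
B = A + 1.00·(cos248°, sin248°) = (-0.3746, -0.9272)
|BD| = 12.4093
circle(B,8.00) ∩ circle(D,6.00): a=7.3328, h=3.1984
  candidates: C₊=(6.6988,2.8101) cross=39.689; C₋=(7.1767,-3.5687) cross=-39.689
  branch + wants cross > 0 → take C=(6.6988,2.8101) (cross=39.689)
ex = (C−B)/|BC| = (0.8842,0.4672); ey = (-0.4672,0.8842)
P = B + -1.84·ex + 1.84·ey = (-2.8611,-0.1599)

-2.86 -0.16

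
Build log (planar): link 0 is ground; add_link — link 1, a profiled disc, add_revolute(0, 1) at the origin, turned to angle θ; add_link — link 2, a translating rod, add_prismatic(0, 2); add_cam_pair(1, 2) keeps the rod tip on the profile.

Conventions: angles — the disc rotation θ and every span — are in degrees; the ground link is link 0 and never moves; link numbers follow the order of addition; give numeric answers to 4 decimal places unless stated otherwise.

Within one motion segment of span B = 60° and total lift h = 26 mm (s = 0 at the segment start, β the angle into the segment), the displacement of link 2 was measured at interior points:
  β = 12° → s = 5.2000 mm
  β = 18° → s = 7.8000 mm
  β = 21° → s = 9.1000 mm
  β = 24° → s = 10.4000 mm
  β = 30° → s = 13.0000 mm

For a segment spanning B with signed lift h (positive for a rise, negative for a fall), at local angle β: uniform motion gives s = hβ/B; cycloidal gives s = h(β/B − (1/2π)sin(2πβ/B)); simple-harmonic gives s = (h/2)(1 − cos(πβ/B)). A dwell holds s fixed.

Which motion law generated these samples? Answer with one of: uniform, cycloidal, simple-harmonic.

candidates at β/B = r: uniform s = h·r (linear in β); cycloidal s = h·(r − sin(2πr)/(2π)); simple-harmonic s = (h/2)(1 − cos(πr))
β=12°: printed 5.2000 | uniform 5.2000, cycloidal 1.2645, simple-harmonic 2.4828
β=18°: printed 7.8000 | uniform 7.8000, cycloidal 3.8645, simple-harmonic 5.3588
β=21°: printed 9.1000 | uniform 9.1000, cycloidal 5.7523, simple-harmonic 7.0981
β=24°: printed 10.4000 | uniform 10.4000, cycloidal 7.9677, simple-harmonic 8.9828
β=30°: printed 13.0000 | uniform 13.0000, cycloidal 13.0000, simple-harmonic 13.0000
only one law matches every sample → uniform

uniform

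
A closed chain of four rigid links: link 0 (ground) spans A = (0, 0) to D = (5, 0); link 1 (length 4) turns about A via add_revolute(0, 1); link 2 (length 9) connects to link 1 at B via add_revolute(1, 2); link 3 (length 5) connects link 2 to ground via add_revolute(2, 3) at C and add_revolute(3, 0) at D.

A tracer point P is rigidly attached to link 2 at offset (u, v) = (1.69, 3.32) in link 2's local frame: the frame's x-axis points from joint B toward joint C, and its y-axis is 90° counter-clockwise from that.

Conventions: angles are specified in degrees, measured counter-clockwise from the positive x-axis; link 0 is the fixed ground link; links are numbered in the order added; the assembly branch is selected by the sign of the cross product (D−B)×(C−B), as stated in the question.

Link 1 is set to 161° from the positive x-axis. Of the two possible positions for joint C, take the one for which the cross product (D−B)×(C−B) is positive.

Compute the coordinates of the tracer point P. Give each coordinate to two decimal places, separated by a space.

A=(0,0), D=(5.00,0)
B = A + 4.00·(cos161°, sin161°) = (-3.7821, 1.3023)
|BD| = 8.8781
circle(B,9.00) ∩ circle(D,5.00): a=7.5929, h=4.8320
  candidates: C₊=(4.4375,4.9683) cross=42.899; C₋=(3.0199,-4.5912) cross=-42.899
  branch + wants cross > 0 → take C=(4.4375,4.9683) (cross=42.899)
ex = (C−B)/|BC| = (0.9133,0.4073); ey = (-0.4073,0.9133)
P = B + 1.69·ex + 3.32·ey = (-3.5910,5.0228)

-3.59 5.02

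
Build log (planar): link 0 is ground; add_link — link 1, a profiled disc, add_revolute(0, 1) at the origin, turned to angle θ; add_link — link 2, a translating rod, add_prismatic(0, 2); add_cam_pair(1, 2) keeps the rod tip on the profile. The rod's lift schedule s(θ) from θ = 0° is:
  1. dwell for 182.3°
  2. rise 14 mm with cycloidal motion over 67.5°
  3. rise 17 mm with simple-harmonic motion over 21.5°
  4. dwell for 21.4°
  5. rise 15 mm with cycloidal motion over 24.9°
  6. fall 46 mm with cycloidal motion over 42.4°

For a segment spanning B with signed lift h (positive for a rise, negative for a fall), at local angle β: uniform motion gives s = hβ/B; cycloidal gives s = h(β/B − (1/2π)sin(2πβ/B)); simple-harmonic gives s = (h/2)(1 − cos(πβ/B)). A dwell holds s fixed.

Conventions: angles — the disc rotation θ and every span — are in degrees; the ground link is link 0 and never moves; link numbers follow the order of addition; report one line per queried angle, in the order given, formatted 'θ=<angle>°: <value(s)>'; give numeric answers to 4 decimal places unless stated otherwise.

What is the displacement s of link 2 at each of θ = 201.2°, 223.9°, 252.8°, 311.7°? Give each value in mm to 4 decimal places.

seg 1 [0°–182.3°] dwell: s stays 0.0000
seg 2 [182.3°–249.8°] cycloidal, h=14: θ=201.2° here. β=18.9, B=67.5. 14·(0.2800 − sin(2π·0.2800)/(2π)) = 1.7313 → s = 1.7313
seg 2 [182.3°–249.8°] cycloidal, h=14: θ=223.9° here. β=41.6, B=67.5. 14·(0.6163 − sin(2π·0.6163)/(2π)) = 10.1152 → s = 10.1152
seg 2 [182.3°–249.8°] cycloidal, h=14: full span → s += 14 → s = 14.0000
seg 3 [249.8°–271.3°] simple-harmonic, h=17: θ=252.8° here. β=3, B=21.5. 17/2·(1 − cos(π·0.1395)) = 0.8037 → s = 14.8037
seg 3 [249.8°–271.3°] simple-harmonic, h=17: full span → s += 17 → s = 31.0000
seg 4 [271.3°–292.7°] dwell: s stays 31.0000
seg 5 [292.7°–317.6°] cycloidal, h=15: θ=311.7° here. β=19, B=24.9. 15·(0.7631 − sin(2π·0.7631)/(2π)) = 13.8251 → s = 44.8251

θ=201.2°: 1.7313
θ=223.9°: 10.1152
θ=252.8°: 14.8037
θ=311.7°: 44.8251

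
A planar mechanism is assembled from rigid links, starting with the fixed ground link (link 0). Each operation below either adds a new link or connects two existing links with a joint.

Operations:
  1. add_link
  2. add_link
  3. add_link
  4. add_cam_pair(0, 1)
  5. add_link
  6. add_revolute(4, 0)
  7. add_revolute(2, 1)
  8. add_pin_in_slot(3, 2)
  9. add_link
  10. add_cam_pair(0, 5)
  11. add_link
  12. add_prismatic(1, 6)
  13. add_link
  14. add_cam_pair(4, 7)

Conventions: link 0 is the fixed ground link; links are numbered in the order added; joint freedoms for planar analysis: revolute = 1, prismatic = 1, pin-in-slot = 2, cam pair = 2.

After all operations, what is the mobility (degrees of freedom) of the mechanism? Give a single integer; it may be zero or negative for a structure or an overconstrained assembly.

(L,J1,J2)=(1,0,0); link0 fixed
link1: (2,0,0)
link2: (3,0,0)
link3: (4,0,0)
C 0-1 [J2]: (4,0,1)
link4: (5,0,1)
R 4-0 [J1]: (5,1,1)
R 2-1 [J1]: (5,2,1)
PS 3-2 [J2]: (5,2,2)
link5: (6,2,2)
C 0-5 [J2]: (6,2,3)
link6: (7,2,3)
P 1-6 [J1]: (7,3,3)
link7: (8,3,3)
C 4-7 [J2]: (8,3,4)
Grübler: 3·7 − 2·3 − 4 = 11

M = 11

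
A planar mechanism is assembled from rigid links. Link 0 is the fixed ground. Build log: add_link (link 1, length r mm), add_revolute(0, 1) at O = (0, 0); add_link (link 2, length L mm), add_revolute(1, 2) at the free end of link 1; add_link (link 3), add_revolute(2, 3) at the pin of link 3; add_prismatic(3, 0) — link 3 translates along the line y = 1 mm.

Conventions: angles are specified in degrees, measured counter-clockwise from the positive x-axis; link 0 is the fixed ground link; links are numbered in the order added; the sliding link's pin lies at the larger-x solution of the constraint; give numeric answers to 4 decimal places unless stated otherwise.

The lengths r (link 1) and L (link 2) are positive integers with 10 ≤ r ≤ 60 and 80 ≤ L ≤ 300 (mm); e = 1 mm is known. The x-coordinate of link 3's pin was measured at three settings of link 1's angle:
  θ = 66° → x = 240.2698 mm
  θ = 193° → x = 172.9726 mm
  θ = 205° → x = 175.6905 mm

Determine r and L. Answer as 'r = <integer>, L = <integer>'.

constraint per measurement: (x − r cos θ)² + (r sin θ − e)² = L²
subtracting the θ₁ and θ₂ equations cancels the r² and L² terms:
r = (x₁² − x₂²) / (2[(x₁cos θ₁ + e sin θ₁) − (x₂cos θ₂ + e sin θ₂)]) = 52.0000 → r = 52
L² = (x₁ − r cos θ₁)² + (r sin θ₁ − e)² = 50176.0087 → L = 224.0000 → L = 224
check at θ₃=205°: x = 175.6905 (printed 175.6905) ✓

r = 52, L = 224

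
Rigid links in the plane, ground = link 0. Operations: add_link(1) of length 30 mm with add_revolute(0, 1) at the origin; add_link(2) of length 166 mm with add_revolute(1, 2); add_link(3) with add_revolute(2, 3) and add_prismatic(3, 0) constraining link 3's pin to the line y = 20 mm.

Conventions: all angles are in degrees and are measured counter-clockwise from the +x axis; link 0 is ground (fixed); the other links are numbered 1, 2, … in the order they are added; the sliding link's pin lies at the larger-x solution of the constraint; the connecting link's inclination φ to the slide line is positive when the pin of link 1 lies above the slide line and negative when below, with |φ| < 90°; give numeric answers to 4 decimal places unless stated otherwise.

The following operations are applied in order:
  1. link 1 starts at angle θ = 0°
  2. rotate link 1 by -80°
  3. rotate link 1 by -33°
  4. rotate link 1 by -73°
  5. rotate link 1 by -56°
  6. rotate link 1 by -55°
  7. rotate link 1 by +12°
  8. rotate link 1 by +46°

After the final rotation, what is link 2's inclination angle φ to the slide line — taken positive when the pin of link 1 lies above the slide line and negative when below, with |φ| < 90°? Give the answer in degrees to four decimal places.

geometry: r = 30 mm, L = 166 mm, e = 20 mm; θ starts at 0°
rotate link 1 by -80°: θ ← 0° -80° = -80°
rotate link 1 by -33°: θ ← -80° -33° = -113°
rotate link 1 by -73°: θ ← -113° -73° = -186°
rotate link 1 by -56°: θ ← -186° -56° = -242°
rotate link 1 by -55°: θ ← -242° -55° = -297°
rotate link 1 by +12°: θ ← -297° +12° = -285°
rotate link 1 by +46°: θ ← -285° +46° = -239°
h = r sin θ − e = 25.715019 − 20 = 5.715019
sin φ = h / L = 5.715019 / 166 = 0.03442783
φ = arcsin(0.03442783) = 1.972959°

1.9730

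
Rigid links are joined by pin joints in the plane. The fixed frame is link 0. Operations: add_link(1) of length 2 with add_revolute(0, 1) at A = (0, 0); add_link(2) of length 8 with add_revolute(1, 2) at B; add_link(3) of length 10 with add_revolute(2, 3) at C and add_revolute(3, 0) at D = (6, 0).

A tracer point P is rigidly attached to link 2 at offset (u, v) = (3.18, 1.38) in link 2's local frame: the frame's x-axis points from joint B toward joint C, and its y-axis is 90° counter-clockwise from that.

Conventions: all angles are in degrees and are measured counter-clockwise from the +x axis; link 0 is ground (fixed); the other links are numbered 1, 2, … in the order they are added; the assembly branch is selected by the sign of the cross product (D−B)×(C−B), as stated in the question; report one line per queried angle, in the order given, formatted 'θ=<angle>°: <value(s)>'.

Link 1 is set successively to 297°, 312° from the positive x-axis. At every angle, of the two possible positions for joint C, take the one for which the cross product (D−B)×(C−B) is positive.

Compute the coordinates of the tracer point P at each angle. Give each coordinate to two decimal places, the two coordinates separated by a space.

A=(0,0), D=(6.00,0)
θ=297°: B = A + 2.00·(cos297°, sin297°) = (0.9080, -1.7820)
θ=297°: |BD| = 5.3948
θ=297°: circle(B,8.00) ∩ circle(D,10.00): a=-0.6391, h=7.9744
θ=297°:   candidates: C₊=(-2.3294,5.5337) cross=43.021; C₋=(2.9388,-9.5199) cross=-43.021
θ=297°:   branch + wants cross > 0 → take C=(-2.3294,5.5337) (cross=43.021)
θ=297°: ex = (C−B)/|BC| = (-0.4047,0.9145); ey = (-0.9145,-0.4047)
θ=297°: P = B + 3.18·ex + 1.38·ey = (-1.6408,0.5675)
θ=312°: B = A + 2.00·(cos312°, sin312°) = (1.3383, -1.4863)
θ=312°: |BD| = 4.8929
θ=312°: circle(B,8.00) ∩ circle(D,10.00): a=-1.2323, h=7.9045
θ=312°:   candidates: C₊=(-2.2369,5.6704) cross=38.676; C₋=(2.5653,-9.3916) cross=-38.676
θ=312°:   branch + wants cross > 0 → take C=(-2.2369,5.6704) (cross=38.676)
θ=312°: ex = (C−B)/|BC| = (-0.4469,0.8946); ey = (-0.8946,-0.4469)
θ=312°: P = B + 3.18·ex + 1.38·ey = (-1.3174,0.7418)

θ=297°: -1.64 0.57
θ=312°: -1.32 0.74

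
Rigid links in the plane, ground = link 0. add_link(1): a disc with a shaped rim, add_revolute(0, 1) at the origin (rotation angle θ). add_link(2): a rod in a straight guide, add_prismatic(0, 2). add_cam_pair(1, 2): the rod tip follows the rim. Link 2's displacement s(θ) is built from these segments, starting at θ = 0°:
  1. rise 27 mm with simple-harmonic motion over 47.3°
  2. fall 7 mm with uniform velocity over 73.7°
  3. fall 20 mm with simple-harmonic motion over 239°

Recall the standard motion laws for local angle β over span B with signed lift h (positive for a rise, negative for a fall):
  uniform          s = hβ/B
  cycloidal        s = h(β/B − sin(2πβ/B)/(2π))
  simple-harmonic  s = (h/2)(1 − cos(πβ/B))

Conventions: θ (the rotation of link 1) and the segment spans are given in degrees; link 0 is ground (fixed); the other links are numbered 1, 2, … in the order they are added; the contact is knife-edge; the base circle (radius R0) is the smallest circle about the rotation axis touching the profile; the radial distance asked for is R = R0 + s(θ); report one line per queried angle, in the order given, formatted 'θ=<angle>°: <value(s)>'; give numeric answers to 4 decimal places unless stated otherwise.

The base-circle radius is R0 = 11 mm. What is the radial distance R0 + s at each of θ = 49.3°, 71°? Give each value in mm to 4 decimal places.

segment 1 (0° to 47.3°, simple-harmonic, h = 27) is passed completely: s = 0.0000 + (27) = 27.0000
θ = 49.3° falls in segment 2 (47.3° to 121°, uniform, h = -7): β = 49.3 − 47.3 = 2°, B = 73.7°; Δs = -7·2/73.7 = -0.1900; s = 27.0000 − 0.1900 = 26.8100
θ = 71° falls in segment 2 (47.3° to 121°, uniform, h = -7): β = 71 − 47.3 = 23.7°, B = 73.7°; Δs = -7·23.7/73.7 = -2.2510; s = 27.0000 − 2.2510 = 24.7490
θ=49.3°: R = R0 + s = 11 + 26.8100 = 37.8100
θ=71°: R = R0 + s = 11 + 24.7490 = 35.7490

θ=49.3°: 37.8100
θ=71°: 35.7490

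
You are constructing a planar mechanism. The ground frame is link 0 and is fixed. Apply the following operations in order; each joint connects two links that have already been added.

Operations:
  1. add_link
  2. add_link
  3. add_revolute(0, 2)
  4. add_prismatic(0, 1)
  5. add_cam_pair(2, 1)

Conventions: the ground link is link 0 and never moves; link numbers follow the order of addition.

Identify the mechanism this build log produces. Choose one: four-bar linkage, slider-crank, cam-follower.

links: 3 (incl. ground); joints: 1 revolute, 1 prismatic, 1 higher (cam) pair, forming one closed loop
3 links, revolute + prismatic + higher pair in one loop → cam-follower

cam-follower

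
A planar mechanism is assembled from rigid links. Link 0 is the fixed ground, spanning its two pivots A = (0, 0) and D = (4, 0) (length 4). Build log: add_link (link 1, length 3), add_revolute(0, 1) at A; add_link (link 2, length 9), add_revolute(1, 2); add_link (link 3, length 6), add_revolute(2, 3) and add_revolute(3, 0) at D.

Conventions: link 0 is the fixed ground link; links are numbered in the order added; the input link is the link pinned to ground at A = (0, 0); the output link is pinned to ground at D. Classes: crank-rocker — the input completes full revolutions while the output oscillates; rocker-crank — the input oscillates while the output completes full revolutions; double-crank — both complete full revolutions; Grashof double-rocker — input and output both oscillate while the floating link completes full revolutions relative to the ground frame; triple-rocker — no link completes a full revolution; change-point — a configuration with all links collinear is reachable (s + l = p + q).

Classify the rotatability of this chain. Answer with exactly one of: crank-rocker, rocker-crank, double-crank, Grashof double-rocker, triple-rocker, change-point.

lengths: ground=4, input=3, coupler=9, output=6
sorted: s=3 (shortest), l=9 (longest), p+q=10
s + l = 12 vs p + q = 10
s + l > p + q → non-Grashof → no link fully rotates → triple-rocker

triple-rocker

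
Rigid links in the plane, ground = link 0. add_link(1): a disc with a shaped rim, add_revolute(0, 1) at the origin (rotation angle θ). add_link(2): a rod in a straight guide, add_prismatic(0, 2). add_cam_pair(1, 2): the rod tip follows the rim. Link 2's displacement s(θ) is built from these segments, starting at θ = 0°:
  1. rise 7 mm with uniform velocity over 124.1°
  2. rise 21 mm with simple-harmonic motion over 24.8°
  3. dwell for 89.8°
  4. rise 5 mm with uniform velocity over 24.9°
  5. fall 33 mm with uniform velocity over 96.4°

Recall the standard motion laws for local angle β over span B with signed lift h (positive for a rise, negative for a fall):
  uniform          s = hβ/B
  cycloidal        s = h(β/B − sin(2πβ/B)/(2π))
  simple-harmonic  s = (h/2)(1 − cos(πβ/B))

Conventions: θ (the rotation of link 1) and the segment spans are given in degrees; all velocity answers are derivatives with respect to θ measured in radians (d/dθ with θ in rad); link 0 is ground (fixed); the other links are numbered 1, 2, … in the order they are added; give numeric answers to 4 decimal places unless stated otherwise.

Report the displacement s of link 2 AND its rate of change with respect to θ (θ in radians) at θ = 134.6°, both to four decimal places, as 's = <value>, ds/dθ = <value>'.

segment 1 (0° to 124.1°, uniform, h = 7) is passed completely: s = 0.0000 + (7) = 7.0000
θ = 134.6° falls in segment 2 (124.1° to 148.9°, simple-harmonic, h = 21): β = 134.6 − 124.1 = 10.5°, B = 24.8°; Δs = 21/2·(1 − cos(π·0.4234)) = 7.9971; s = 7.0000 + 7.9971 = 14.9971
velocity in seg [124.1°–148.9°] (simple-harmonic), θ in radians: β = 10.5° = 0.1833 rad, B = 24.8° = 0.4328 rad; ds/dθ = (πh/(2B)) sin(πβ/B) = (π·21/(2·0.4328)) sin(π·0.4234) = 74.012900 mm/rad

s = 14.9971, ds/dθ = 74.0129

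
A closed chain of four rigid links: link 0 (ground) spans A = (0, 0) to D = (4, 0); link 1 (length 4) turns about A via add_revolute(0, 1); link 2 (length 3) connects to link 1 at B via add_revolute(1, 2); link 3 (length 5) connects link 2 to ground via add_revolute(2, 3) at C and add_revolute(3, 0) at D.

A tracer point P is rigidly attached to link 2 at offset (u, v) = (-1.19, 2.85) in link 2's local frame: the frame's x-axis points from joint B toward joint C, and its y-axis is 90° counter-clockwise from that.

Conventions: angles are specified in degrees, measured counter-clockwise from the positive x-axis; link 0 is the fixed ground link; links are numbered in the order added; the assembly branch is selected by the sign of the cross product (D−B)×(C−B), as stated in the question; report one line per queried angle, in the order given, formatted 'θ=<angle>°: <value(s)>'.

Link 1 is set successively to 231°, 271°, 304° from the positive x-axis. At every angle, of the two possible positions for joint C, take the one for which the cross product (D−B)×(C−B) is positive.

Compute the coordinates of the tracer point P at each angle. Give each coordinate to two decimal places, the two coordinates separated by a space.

A=(0,0), D=(4.00,0)
θ=231°: B = A + 4.00·(cos231°, sin231°) = (-2.5173, -3.1086)
θ=231°: |BD| = 7.2207
θ=231°: circle(B,3.00) ∩ circle(D,5.00): a=2.5024, h=1.6547
θ=231°:   candidates: C₊=(-0.9710,-0.5378) cross=11.948; C₋=(0.4537,-3.5247) cross=-11.948
θ=231°:   branch + wants cross > 0 → take C=(-0.9710,-0.5378) (cross=11.948)
θ=231°: ex = (C−B)/|BC| = (0.5154,0.8569); ey = (-0.8569,0.5154)
θ=231°: P = B + -1.19·ex + 2.85·ey = (-5.5729,-2.6594)
θ=271°: B = A + 4.00·(cos271°, sin271°) = (0.0698, -3.9994)
θ=271°: |BD| = 5.6073
θ=271°: circle(B,3.00) ∩ circle(D,5.00): a=1.3769, h=2.6654
θ=271°:   candidates: C₊=(-0.8662,-1.1491) cross=14.945; C₋=(2.9360,-4.8855) cross=-14.945
θ=271°:   branch + wants cross > 0 → take C=(-0.8662,-1.1491) (cross=14.945)
θ=271°: ex = (C−B)/|BC| = (-0.3120,0.9501); ey = (-0.9501,-0.3120)
θ=271°: P = B + -1.19·ex + 2.85·ey = (-2.2667,-6.0192)
θ=304°: B = A + 4.00·(cos304°, sin304°) = (2.2368, -3.3162)
θ=304°: |BD| = 3.7558
θ=304°: circle(B,3.00) ∩ circle(D,5.00): a=-0.2522, h=2.9894
θ=304°:   candidates: C₊=(-0.5211,-2.1354) cross=11.227; C₋=(4.7579,-4.9422) cross=-11.227
θ=304°:   branch + wants cross > 0 → take C=(-0.5211,-2.1354) (cross=11.227)
θ=304°: ex = (C−B)/|BC| = (-0.9193,0.3936); ey = (-0.3936,-0.9193)
θ=304°: P = B + -1.19·ex + 2.85·ey = (2.2090,-6.4045)

θ=231°: -5.57 -2.66
θ=271°: -2.27 -6.02
θ=304°: 2.21 -6.40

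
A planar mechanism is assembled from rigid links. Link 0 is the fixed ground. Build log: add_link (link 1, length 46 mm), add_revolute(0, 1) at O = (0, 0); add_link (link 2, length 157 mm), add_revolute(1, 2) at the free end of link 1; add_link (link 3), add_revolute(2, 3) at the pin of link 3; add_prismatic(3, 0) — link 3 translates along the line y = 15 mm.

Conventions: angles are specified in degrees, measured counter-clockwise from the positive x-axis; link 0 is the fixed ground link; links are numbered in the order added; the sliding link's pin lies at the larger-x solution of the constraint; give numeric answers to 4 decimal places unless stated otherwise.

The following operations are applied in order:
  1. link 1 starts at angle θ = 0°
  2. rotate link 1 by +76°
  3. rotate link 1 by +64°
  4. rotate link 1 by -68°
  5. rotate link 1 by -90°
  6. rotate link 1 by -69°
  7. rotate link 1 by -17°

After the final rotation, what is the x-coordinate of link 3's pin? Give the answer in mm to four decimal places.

geometry: r = 46 mm, L = 157 mm, e = 15 mm; θ starts at 0°
rotate link 1 by +76°: θ ← 0° +76° = 76°
rotate link 1 by +64°: θ ← 76° +64° = 140°
rotate link 1 by -68°: θ ← 140° -68° = 72°
rotate link 1 by -90°: θ ← 72° -90° = -18°
rotate link 1 by -69°: θ ← -18° -69° = -87°
rotate link 1 by -17°: θ ← -87° -17° = -104°
crank pin P = (r cos θ, r sin θ) = (-11.128407, -44.633603)
h = r sin θ − e = -44.633603 − 15 = -59.633603
x = r cos θ + √(L² − h²) = -11.128407 + 145.233720 = 134.105313

134.1053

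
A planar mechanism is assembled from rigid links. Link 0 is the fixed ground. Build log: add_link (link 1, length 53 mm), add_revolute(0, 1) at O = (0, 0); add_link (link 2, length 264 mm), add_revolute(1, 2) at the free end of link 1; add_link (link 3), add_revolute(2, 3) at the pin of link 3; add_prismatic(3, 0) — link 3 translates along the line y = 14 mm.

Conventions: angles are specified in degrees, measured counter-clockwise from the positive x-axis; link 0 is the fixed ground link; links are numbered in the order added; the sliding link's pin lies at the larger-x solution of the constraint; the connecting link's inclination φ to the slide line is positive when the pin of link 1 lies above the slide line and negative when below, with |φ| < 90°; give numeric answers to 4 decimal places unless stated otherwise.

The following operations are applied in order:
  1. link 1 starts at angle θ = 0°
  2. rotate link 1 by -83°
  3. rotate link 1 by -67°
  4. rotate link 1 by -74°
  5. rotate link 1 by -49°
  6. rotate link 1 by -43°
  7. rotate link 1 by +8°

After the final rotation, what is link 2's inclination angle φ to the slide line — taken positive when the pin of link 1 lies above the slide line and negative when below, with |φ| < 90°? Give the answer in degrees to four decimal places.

geometry: r = 53 mm, L = 264 mm, e = 14 mm; θ starts at 0°
rotate link 1 by -83°: θ ← 0° -83° = -83°
rotate link 1 by -67°: θ ← -83° -67° = -150°
rotate link 1 by -74°: θ ← -150° -74° = -224°
rotate link 1 by -49°: θ ← -224° -49° = -273°
rotate link 1 by -43°: θ ← -273° -43° = -316°
rotate link 1 by +8°: θ ← -316° +8° = -308°
h = r sin θ − e = 41.764570 − 14 = 27.764570
sin φ = h / L = 27.764570 / 264 = 0.10516883
φ = arcsin(0.10516883) = 6.036893°

6.0369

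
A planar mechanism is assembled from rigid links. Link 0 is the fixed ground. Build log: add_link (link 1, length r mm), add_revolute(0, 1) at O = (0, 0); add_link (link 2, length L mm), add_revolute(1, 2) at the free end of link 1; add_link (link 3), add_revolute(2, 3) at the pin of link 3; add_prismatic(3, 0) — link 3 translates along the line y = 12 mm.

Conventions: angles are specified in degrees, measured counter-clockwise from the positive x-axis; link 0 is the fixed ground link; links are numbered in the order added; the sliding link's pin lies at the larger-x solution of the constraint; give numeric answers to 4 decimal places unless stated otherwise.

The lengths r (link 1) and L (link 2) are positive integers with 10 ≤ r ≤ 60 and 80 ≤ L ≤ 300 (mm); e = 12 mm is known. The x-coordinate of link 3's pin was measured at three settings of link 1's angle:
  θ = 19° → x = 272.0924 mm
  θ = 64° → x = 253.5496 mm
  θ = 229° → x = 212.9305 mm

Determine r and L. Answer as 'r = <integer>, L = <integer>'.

constraint per measurement: (x − r cos θ)² + (r sin θ − e)² = L²
subtracting the θ₁ and θ₂ equations cancels the r² and L² terms:
r = (x₁² − x₂²) / (2[(x₁cos θ₁ + e sin θ₁) − (x₂cos θ₂ + e sin θ₂)]) = 35.0000 → r = 35
L² = (x₁ − r cos θ₁)² + (r sin θ₁ − e)² = 57121.0076 → L = 239.0000 → L = 239
check at θ₃=229°: x = 212.9305 (printed 212.9305) ✓

r = 35, L = 239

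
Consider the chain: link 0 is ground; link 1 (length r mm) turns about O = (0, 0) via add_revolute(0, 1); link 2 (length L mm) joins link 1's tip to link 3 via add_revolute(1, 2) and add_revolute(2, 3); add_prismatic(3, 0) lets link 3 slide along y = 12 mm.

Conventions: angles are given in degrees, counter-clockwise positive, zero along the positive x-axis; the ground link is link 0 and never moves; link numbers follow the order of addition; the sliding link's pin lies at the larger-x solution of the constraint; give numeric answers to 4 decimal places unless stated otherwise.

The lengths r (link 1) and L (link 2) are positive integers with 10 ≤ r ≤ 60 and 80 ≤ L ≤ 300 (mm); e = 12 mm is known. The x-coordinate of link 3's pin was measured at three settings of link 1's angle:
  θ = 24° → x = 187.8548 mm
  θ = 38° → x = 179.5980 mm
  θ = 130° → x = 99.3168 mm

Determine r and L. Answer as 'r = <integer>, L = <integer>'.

constraint per measurement: (x − r cos θ)² + (r sin θ − e)² = L²
subtracting the θ₁ and θ₂ equations cancels the r² and L² terms:
r = (x₁² − x₂²) / (2[(x₁cos θ₁ + e sin θ₁) − (x₂cos θ₂ + e sin θ₂)]) = 55.0001 → r = 55
L² = (x₁ − r cos θ₁)² + (r sin θ₁ − e)² = 19044.0046 → L = 138.0000 → L = 138
check at θ₃=130°: x = 99.3168 (printed 99.3168) ✓

r = 55, L = 138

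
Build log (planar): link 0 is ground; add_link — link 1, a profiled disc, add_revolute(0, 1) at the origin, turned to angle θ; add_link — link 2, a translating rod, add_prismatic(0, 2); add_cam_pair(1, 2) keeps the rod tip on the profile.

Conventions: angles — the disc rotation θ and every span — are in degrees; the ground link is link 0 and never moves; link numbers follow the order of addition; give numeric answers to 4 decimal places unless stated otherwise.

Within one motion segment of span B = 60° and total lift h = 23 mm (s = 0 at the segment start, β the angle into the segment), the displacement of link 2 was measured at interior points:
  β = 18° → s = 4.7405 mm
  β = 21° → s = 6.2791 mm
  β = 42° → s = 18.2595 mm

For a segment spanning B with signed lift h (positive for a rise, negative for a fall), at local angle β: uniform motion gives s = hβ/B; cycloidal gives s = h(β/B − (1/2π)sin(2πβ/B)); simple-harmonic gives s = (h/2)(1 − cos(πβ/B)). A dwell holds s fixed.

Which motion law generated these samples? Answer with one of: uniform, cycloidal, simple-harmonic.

candidates at β/B = r: uniform s = h·r (linear in β); cycloidal s = h·(r − sin(2πr)/(2π)); simple-harmonic s = (h/2)(1 − cos(πr))
β=18°: printed 4.7405 | uniform 6.9000, cycloidal 3.4186, simple-harmonic 4.7405
β=21°: printed 6.2791 | uniform 8.0500, cycloidal 5.0885, simple-harmonic 6.2791
β=42°: printed 18.2595 | uniform 16.1000, cycloidal 19.5814, simple-harmonic 18.2595
only one law matches every sample → simple-harmonic

simple-harmonic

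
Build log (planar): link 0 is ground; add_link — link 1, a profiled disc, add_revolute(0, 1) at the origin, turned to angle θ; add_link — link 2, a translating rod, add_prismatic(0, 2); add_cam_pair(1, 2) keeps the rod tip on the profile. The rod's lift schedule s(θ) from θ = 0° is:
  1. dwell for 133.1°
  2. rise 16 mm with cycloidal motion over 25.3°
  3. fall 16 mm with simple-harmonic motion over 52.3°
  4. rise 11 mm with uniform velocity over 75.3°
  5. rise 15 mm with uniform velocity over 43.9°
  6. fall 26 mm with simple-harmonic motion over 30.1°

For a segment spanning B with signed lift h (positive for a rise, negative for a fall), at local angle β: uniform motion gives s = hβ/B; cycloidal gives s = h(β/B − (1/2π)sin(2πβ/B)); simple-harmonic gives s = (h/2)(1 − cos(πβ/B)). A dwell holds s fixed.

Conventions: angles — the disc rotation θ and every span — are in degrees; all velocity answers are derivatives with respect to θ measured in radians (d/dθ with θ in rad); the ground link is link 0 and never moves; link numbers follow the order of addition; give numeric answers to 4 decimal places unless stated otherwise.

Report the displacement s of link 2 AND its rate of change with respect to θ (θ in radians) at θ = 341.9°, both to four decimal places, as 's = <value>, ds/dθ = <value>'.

seg 1 [0°–133.1°] dwell: s stays 0.0000
seg 2 [133.1°–158.4°] cycloidal, h=16: full span → s += 16 → s = 16.0000
seg 3 [158.4°–210.7°] simple-harmonic, h=-16: full span → s += -16 → s = 0.0000
seg 4 [210.7°–286°] uniform, h=11: full span → s += 11 → s = 11.0000
seg 5 [286°–329.9°] uniform, h=15: full span → s += 15 → s = 26.0000
seg 6 [329.9°–360°] simple-harmonic, h=-26: θ=341.9° here. β=12, B=30.1. -26/2·(1 − cos(π·0.3987)) = -8.9312 → s = 17.0688
velocity in seg [329.9°–360°] (simple-harmonic), θ in radians: β = 12° = 0.2094 rad, B = 30.1° = 0.5253 rad; ds/dθ = (πh/(2B)) sin(πβ/B) = (π·(-26)/(2·0.5253)) sin(π·0.3987) = -73.835017 mm/rad

s = 17.0688, ds/dθ = -73.8350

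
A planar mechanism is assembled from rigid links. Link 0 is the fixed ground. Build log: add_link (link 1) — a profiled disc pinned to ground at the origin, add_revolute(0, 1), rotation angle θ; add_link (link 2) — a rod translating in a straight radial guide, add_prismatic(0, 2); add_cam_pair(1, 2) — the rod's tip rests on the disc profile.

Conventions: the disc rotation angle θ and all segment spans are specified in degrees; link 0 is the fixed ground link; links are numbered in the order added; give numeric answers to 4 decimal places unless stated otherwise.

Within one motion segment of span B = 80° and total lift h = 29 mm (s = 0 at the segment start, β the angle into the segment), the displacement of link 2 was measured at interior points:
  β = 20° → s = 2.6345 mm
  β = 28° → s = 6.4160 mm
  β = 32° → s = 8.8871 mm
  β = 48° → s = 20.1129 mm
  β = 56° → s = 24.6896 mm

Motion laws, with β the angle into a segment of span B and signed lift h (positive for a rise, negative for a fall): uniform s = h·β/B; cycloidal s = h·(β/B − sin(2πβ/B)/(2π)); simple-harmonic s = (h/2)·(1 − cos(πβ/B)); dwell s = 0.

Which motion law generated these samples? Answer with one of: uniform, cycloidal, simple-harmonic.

candidates at β/B = r: uniform s = h·r (linear in β); cycloidal s = h·(r − sin(2πr)/(2π)); simple-harmonic s = (h/2)(1 − cos(πr))
β=20°: printed 2.6345 | uniform 7.2500, cycloidal 2.6345, simple-harmonic 4.2470
β=28°: printed 6.4160 | uniform 10.1500, cycloidal 6.4160, simple-harmonic 7.9171
β=32°: printed 8.8871 | uniform 11.6000, cycloidal 8.8871, simple-harmonic 10.0193
β=48°: printed 20.1129 | uniform 17.4000, cycloidal 20.1129, simple-harmonic 18.9807
β=56°: printed 24.6896 | uniform 20.3000, cycloidal 24.6896, simple-harmonic 23.0229
only one law matches every sample → cycloidal

cycloidal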